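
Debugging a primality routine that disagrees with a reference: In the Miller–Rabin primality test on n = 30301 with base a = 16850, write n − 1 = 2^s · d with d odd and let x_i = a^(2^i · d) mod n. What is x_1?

n − 1 = 30300 = 2^2 · 7575, so s = 2 and d = 7575.
x_0 = 16850^7575 mod 30301 = 15311.
x_1 = 15311^2 mod 30301 = 18185.

18185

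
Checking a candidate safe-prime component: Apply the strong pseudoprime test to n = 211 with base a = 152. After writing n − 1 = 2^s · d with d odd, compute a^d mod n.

n − 1 = 210 = 2^1 · 105, so s = 1 and d = 105.
152^105 mod 211 = 210.

210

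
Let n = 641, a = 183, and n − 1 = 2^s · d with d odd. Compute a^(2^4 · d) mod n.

n − 1 = 640 = 2^7 · 5, so s = 7 and d = 5.
x_0 = 183^5 mod 641 = 50.
x_1 = 50^2 mod 641 = 577.
x_2 = 577^2 mod 641 = 250.
x_3 = 250^2 mod 641 = 323.
x_4 = 323^2 mod 641 = 487.

487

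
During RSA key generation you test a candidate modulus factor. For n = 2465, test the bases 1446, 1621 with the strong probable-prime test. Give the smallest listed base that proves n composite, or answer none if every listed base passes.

1621

n − 1 = 2464 = 2^5 · 77, so s = 5 and d = 77.
Base 1446: x_0 = 1446^77 mod 2465 = 1. x_0 = 1, so 1446 is not a witness.
Base 1621: x_0 = 1621^77 mod 2465 = 911. x_0 is neither 1 nor 2464, so continue squaring. x_1 = 911^2 mod 2465 = 1681. x_2 = 1681^2 mod 2465 = 871. x_3 = 871^2 mod 2465 = 1886. x_4 = 1886^2 mod 2465 = 1. x_4 = 1 but x_3 ≠ ±1, a nontrivial square root of 1 — 1621 is a witness and 2465 is composite.
The smallest witness among the given bases is 1621.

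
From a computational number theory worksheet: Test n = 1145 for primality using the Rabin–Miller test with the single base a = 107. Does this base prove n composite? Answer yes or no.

no

n − 1 = 1144 = 2^3 · 143, so s = 3 and d = 143.
x_0 = 107^143 mod 1145 = 1038.
x_0 is neither 1 nor 1144, so continue squaring.
x_1 = 1038^2 mod 1145 = 1144.
x_1 ≡ −1, so 107 is not a witness.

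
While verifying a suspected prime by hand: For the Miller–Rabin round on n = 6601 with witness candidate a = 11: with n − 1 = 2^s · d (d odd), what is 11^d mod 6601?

3564

n − 1 = 6600 = 2^3 · 825, so s = 3 and d = 825.
11^825 mod 6601 = 3564.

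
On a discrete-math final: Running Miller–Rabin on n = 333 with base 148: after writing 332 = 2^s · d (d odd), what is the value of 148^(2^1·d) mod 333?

n − 1 = 332 = 2^2 · 83, so s = 2 and d = 83.
x_0 = 148^83 mod 333 = 259.
x_1 = 259^2 mod 333 = 148.

148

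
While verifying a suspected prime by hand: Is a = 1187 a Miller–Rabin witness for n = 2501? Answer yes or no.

n − 1 = 2500 = 2^2 · 625, so s = 2 and d = 625.
x_0 = 1187^625 mod 2501 = 255.
x_0 is neither 1 nor 2500, so continue squaring.
x_1 = 255^2 mod 2501 = 2500.
x_1 ≡ −1, so 1187 is not a witness.

no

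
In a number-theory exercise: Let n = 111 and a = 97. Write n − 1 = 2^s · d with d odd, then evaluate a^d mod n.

n − 1 = 110 = 2^1 · 55, so s = 1 and d = 55.
Repeated squaring mod 111: 97^1 ≡ 97, 97^2 ≡ 85, 97^4 ≡ 10, 97^8 ≡ 100, 97^16 ≡ 10, 97^32 ≡ 100.
55 = 32 + 16 + 4 + 2 + 1, so 97^55 ≡ 100·10·10·85·97 ≡ 88 (mod 111).

88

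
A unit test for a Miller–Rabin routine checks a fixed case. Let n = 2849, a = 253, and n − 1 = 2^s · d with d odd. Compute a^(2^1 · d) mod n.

n − 1 = 2848 = 2^5 · 89, so s = 5 and d = 89.
x_0 = 253^89 mod 2849 = 253.
x_1 = 253^2 mod 2849 = 1331.

1331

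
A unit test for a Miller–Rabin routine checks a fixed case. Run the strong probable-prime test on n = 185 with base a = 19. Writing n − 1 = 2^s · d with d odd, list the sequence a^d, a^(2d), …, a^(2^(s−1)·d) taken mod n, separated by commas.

89, 151, 46

n − 1 = 184 = 2^3 · 23, so s = 3 and d = 23.
x_0 = 19^23 mod 185 = 89.
x_1 = 89^2 mod 185 = 151.
x_2 = 151^2 mod 185 = 46.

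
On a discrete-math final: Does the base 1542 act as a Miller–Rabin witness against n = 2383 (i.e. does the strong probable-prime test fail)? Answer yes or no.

n − 1 = 2382 = 2^1 · 1191, so s = 1 and d = 1191.
x_0 = 1542^1191 mod 2383 = 2382.
x_0 = 2382 ≡ −1, so 1542 is not a witness.

no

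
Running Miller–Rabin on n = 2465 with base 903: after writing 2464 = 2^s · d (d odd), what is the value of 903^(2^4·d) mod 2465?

1

n − 1 = 2464 = 2^5 · 77, so s = 5 and d = 77.
x_0 = 903^77 mod 2465 = 1188.
x_1 = 1188^2 mod 2465 = 1364.
x_2 = 1364^2 mod 2465 = 1886.
x_3 = 1886^2 mod 2465 = 1.
x_4 = 1^2 mod 2465 = 1.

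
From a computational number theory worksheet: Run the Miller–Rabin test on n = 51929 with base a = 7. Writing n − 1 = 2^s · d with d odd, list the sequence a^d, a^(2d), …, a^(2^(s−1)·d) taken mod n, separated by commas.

34558, 44151, 51928

n − 1 = 51928 = 2^3 · 6491, so s = 3 and d = 6491.
x_0 = 7^6491 mod 51929 = 34558.
x_1 = 34558^2 mod 51929 = 44151.
x_2 = 44151^2 mod 51929 = 51928.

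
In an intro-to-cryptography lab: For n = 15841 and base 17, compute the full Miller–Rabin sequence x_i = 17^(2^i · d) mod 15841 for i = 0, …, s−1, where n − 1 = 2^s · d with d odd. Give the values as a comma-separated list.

10198, 3039, 218, 1, 1

n − 1 = 15840 = 2^5 · 495, so s = 5 and d = 495.
x_0 = 17^495 mod 15841 = 10198.
x_1 = 10198^2 mod 15841 = 3039.
x_2 = 3039^2 mod 15841 = 218.
x_3 = 218^2 mod 15841 = 1.
x_4 = 1^2 mod 15841 = 1.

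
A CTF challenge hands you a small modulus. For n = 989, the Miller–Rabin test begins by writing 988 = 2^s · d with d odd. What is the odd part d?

247

Halving: 988 → 494 → 247; 247 is odd.
So 988 = 2^2 · 247.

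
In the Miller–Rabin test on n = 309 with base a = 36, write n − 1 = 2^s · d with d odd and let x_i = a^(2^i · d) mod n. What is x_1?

36

n − 1 = 308 = 2^2 · 77, so s = 2 and d = 77.
x_0 = 36^77 mod 309 = 303.
x_1 = 303^2 mod 309 = 36.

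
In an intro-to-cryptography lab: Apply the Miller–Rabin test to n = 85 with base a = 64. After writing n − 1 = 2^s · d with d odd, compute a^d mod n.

n − 1 = 84 = 2^2 · 21, so s = 2 and d = 21.
Repeated squaring mod 85: 64^1 ≡ 64, 64^2 ≡ 16, 64^4 ≡ 1, 64^8 ≡ 1, 64^16 ≡ 1.
21 = 16 + 4 + 1, so 64^21 ≡ 1·1·64 ≡ 64 (mod 85).

64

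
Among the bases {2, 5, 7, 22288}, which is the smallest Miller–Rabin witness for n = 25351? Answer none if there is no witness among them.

2

n − 1 = 25350 = 2^1 · 12675, so s = 1 and d = 12675.
Base 2: x_0 = 2^12675 mod 25351 = 1505. x_0 ∉ {1, 25350} and s = 1, so 2 is a Miller–Rabin witness and 25351 is composite.
Base 5: x_0 = 5^12675 mod 25351 = 1. x_0 = 1, so 5 is not a witness.
Base 7: x_0 = 7^12675 mod 25351 = 20695. x_0 ∉ {1, 25350} and s = 1, so 7 is a Miller–Rabin witness and 25351 is composite.
Base 22288: x_0 = 22288^12675 mod 25351 = 16565. x_0 ∉ {1, 25350} and s = 1, so 22288 is a Miller–Rabin witness and 25351 is composite.
The smallest witness among the given bases is 2.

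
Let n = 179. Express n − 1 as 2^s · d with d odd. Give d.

Halving: 178 → 89; 89 is odd.
So 178 = 2^1 · 89.

89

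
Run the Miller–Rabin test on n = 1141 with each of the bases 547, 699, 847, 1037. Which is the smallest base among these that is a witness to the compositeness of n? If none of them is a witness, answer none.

n − 1 = 1140 = 2^2 · 285, so s = 2 and d = 285.
Base 547: x_0 = 547^285 mod 1141 = 1. x_0 = 1, so 547 is not a witness.
Base 699: x_0 = 699^285 mod 1141 = 1014. x_0 is neither 1 nor 1140, so continue squaring. x_1 = 1014^2 mod 1141 = 155. Reached i = s−1 = 1 without hitting −1: 699 is a Miller–Rabin witness and 1141 is composite.
Base 847: x_0 = 847^285 mod 1141 = 630. x_0 is neither 1 nor 1140, so continue squaring. x_1 = 630^2 mod 1141 = 973. Reached i = s−1 = 1 without hitting −1: 847 is a Miller–Rabin witness and 1141 is composite.
Base 1037: x_0 = 1037^285 mod 1141 = 162. x_0 is neither 1 nor 1140, so continue squaring. x_1 = 162^2 mod 1141 = 1. x_1 = 1 but x_0 ≠ ±1, a nontrivial square root of 1 — 1037 is a witness and 1141 is composite.
The smallest witness among the given bases is 699.

699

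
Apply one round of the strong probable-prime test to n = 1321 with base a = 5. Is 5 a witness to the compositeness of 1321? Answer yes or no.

no

n − 1 = 1320 = 2^3 · 165, so s = 3 and d = 165.
x_0 = 5^165 mod 1321 = 1064.
x_0 is neither 1 nor 1320, so continue squaring.
x_1 = 1064^2 mod 1321 = 1320.
x_1 ≡ −1, so 5 is not a witness.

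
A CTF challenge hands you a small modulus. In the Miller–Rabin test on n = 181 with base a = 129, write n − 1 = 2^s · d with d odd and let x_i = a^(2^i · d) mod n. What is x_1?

n − 1 = 180 = 2^2 · 45, so s = 2 and d = 45.
By repeated squaring, 129^45 ≡ 1 (mod 181).
x_0 = 1.
x_1 = 1^2 mod 181 = 1.

1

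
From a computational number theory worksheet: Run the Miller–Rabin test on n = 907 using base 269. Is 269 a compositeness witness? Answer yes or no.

n − 1 = 906 = 2^1 · 453, so s = 1 and d = 453.
x_0 = 269^453 mod 907 = 1.
x_0 = 1, so 269 is not a witness.

no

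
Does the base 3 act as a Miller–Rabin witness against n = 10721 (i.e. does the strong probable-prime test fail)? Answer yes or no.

yes

n − 1 = 10720 = 2^5 · 335, so s = 5 and d = 335.
x_0 = 3^335 mod 10721 = 5428.
x_0 is neither 1 nor 10720, so continue squaring.
x_1 = 5428^2 mod 10721 = 1876.
x_2 = 1876^2 mod 10721 = 2888.
x_3 = 2888^2 mod 10721 = 10327.
x_4 = 10327^2 mod 10721 = 5142.
Reached i = s−1 = 4 without hitting −1: 3 is a Miller–Rabin witness and 10721 is composite.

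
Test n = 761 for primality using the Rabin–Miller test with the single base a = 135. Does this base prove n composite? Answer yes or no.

n − 1 = 760 = 2^3 · 95, so s = 3 and d = 95.
Repeated squaring mod 761: 135^1 ≡ 135, 135^2 ≡ 722, 135^4 ≡ 760, 135^8 ≡ 1, 135^16 ≡ 1, 135^32 ≡ 1, 135^64 ≡ 1.
95 = 64 + 16 + 8 + 4 + 2 + 1, so 135^95 ≡ 1·1·1·760·722·135 ≡ 699 (mod 761).
x_0 = 135^95 mod 761 = 699.
x_0 is neither 1 nor 760, so continue squaring.
x_1 = 699^2 mod 761 = 39.
x_2 = 39^2 mod 761 = 760.
x_2 ≡ −1, so 135 is not a witness.

no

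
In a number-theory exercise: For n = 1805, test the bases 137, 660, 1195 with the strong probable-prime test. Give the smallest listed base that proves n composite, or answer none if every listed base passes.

n − 1 = 1804 = 2^2 · 451, so s = 2 and d = 451.
Base 137: x_0 = 137^451 mod 1805 = 1353. x_0 is neither 1 nor 1804, so continue squaring. x_1 = 1353^2 mod 1805 = 339. Reached i = s−1 = 1 without hitting −1: 137 is a Miller–Rabin witness and 1805 is composite.
Base 660: x_0 = 660^451 mod 1805 = 660. x_0 is neither 1 nor 1804, so continue squaring. x_1 = 660^2 mod 1805 = 595. Reached i = s−1 = 1 without hitting −1: 660 is a Miller–Rabin witness and 1805 is composite.
Base 1195: x_0 = 1195^451 mod 1805 = 910. x_0 is neither 1 nor 1804, so continue squaring. x_1 = 910^2 mod 1805 = 1410. Reached i = s−1 = 1 without hitting −1: 1195 is a Miller–Rabin witness and 1805 is composite.
The smallest witness among the given bases is 137.

137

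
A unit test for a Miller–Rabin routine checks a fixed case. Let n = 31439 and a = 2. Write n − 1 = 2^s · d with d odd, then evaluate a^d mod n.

4460

n − 1 = 31438 = 2^1 · 15719, so s = 1 and d = 15719.
Repeated squaring mod 31439: 2^1 ≡ 2, 2^2 ≡ 4, 2^4 ≡ 16, 2^8 ≡ 256, 2^16 ≡ 2658, 2^32 ≡ 22628, 2^64 ≡ 10830, 2^128 ≡ 21430, 2^256 ≡ 15427, 2^512 ≡ 30538, 2^1024 ≡ 25826, 2^2048 ≡ 3891, 2^4096 ≡ 17722, 2^8192 ≡ 25113.
15719 = 8192 + 4096 + 2048 + 1024 + 256 + 64 + 32 + 4 + 2 + 1, so 2^15719 ≡ 25113·17722·3891·25826·15427·10830·22628·16·4·2 ≡ 4460 (mod 31439).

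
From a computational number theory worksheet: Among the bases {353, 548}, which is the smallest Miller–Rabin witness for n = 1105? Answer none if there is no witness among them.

none

n − 1 = 1104 = 2^4 · 69, so s = 4 and d = 69.
Base 353: x_0 = 353^69 mod 1105 = 863. x_0 is neither 1 nor 1104, so continue squaring. x_1 = 863^2 mod 1105 = 1104. x_1 ≡ −1, so 353 is not a witness.
Base 548: x_0 = 548^69 mod 1105 = 1058. x_0 is neither 1 nor 1104, so continue squaring. x_1 = 1058^2 mod 1105 = 1104. x_1 ≡ −1, so 548 is not a witness.
No listed base is a witness for 1105.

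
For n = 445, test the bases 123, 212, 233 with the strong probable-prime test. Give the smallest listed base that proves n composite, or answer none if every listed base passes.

none

n − 1 = 444 = 2^2 · 111, so s = 2 and d = 111.
Base 123: x_0 = 123^111 mod 445 = 322. x_0 is neither 1 nor 444, so continue squaring. x_1 = 322^2 mod 445 = 444. x_1 ≡ −1, so 123 is not a witness.
Base 212: x_0 = 212^111 mod 445 = 233. x_0 is neither 1 nor 444, so continue squaring. x_1 = 233^2 mod 445 = 444. x_1 ≡ −1, so 212 is not a witness.
Base 233: x_0 = 233^111 mod 445 = 212. x_0 is neither 1 nor 444, so continue squaring. x_1 = 212^2 mod 445 = 444. x_1 ≡ −1, so 233 is not a witness.
No listed base is a witness for 445.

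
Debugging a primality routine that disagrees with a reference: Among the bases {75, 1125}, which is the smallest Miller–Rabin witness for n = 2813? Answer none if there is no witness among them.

n − 1 = 2812 = 2^2 · 703, so s = 2 and d = 703.
Base 75: x_0 = 75^703 mod 2813 = 2738. x_0 is neither 1 nor 2812, so continue squaring. x_1 = 2738^2 mod 2813 = 2812. x_1 ≡ −1, so 75 is not a witness.
Base 1125: x_0 = 1125^703 mod 2813 = 277. x_0 is neither 1 nor 2812, so continue squaring. x_1 = 277^2 mod 2813 = 778. Reached i = s−1 = 1 without hitting −1: 1125 is a Miller–Rabin witness and 2813 is composite.
The smallest witness among the given bases is 1125.

1125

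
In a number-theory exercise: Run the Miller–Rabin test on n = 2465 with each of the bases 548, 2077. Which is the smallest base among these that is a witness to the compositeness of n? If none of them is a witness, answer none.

2077

n − 1 = 2464 = 2^5 · 77, so s = 5 and d = 77.
Base 548: x_0 = 548^77 mod 2465 = 1143. x_0 is neither 1 nor 2464, so continue squaring. x_1 = 1143^2 mod 2465 = 2464. x_1 ≡ −1, so 548 is not a witness.
Base 2077: x_0 = 2077^77 mod 2465 = 12. x_0 is neither 1 nor 2464, so continue squaring. x_1 = 12^2 mod 2465 = 144. x_2 = 144^2 mod 2465 = 1016. x_3 = 1016^2 mod 2465 = 1886. x_4 = 1886^2 mod 2465 = 1. x_4 = 1 but x_3 ≠ ±1, a nontrivial square root of 1 — 2077 is a witness and 2465 is composite.
The smallest witness among the given bases is 2077.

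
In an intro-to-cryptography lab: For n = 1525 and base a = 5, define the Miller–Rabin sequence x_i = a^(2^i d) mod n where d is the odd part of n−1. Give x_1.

n − 1 = 1524 = 2^2 · 381, so s = 2 and d = 381.
x_0 = 5^381 mod 1525 = 1150.
x_1 = 1150^2 mod 1525 = 325.

325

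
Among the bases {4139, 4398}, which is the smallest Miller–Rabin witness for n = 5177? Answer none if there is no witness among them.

n − 1 = 5176 = 2^3 · 647, so s = 3 and d = 647.
Base 4139: x_0 = 4139^647 mod 5177 = 1062. x_0 is neither 1 nor 5176, so continue squaring. x_1 = 1062^2 mod 5177 = 4435. x_2 = 4435^2 mod 5177 = 1802. Reached i = s−1 = 2 without hitting −1: 4139 is a Miller–Rabin witness and 5177 is composite.
Base 4398: x_0 = 4398^647 mod 5177 = 232. x_0 is neither 1 nor 5176, so continue squaring. x_1 = 232^2 mod 5177 = 2054. x_2 = 2054^2 mod 5177 = 4838. Reached i = s−1 = 2 without hitting −1: 4398 is a Miller–Rabin witness and 5177 is composite.
The smallest witness among the given bases is 4139.

4139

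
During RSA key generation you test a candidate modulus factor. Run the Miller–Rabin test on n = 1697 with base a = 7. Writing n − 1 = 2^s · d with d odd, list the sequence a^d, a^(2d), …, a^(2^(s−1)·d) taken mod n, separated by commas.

910, 1661, 1296, 1283, 1696

n − 1 = 1696 = 2^5 · 53, so s = 5 and d = 53.
x_0 = 7^53 mod 1697 = 910.
x_1 = 910^2 mod 1697 = 1661.
x_2 = 1661^2 mod 1697 = 1296.
x_3 = 1296^2 mod 1697 = 1283.
x_4 = 1283^2 mod 1697 = 1696.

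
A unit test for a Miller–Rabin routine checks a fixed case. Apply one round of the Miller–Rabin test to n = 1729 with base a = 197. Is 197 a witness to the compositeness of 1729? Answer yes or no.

n − 1 = 1728 = 2^6 · 27, so s = 6 and d = 27.
x_0 = 197^27 mod 1729 = 1464.
x_0 is neither 1 nor 1728, so continue squaring.
x_1 = 1464^2 mod 1729 = 1065.
x_2 = 1065^2 mod 1729 = 1.
x_2 = 1 but x_1 ≠ ±1, a nontrivial square root of 1 — 197 is a witness and 1729 is composite.

yes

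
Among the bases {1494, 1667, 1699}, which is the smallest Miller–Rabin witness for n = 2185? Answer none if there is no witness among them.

n − 1 = 2184 = 2^3 · 273, so s = 3 and d = 273.
Base 1494: x_0 = 1494^273 mod 2185 = 2184. x_0 = 2184 ≡ −1, so 1494 is not a witness.
Base 1667: x_0 = 1667^273 mod 2185 = 502. x_0 is neither 1 nor 2184, so continue squaring. x_1 = 502^2 mod 2185 = 729. x_2 = 729^2 mod 2185 = 486. Reached i = s−1 = 2 without hitting −1: 1667 is a Miller–Rabin witness and 2185 is composite.
Base 1699: x_0 = 1699^273 mod 2185 = 189. x_0 is neither 1 nor 2184, so continue squaring. x_1 = 189^2 mod 2185 = 761. x_2 = 761^2 mod 2185 = 96. Reached i = s−1 = 2 without hitting −1: 1699 is a Miller–Rabin witness and 2185 is composite.
The smallest witness among the given bases is 1667.

1667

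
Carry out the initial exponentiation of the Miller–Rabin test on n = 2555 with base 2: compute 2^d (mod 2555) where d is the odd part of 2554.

767

n − 1 = 2554 = 2^1 · 1277, so s = 1 and d = 1277.
2^1277 mod 2555 = 767.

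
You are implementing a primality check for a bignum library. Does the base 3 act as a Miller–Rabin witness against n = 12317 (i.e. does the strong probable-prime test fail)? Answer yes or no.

yes

n − 1 = 12316 = 2^2 · 3079, so s = 2 and d = 3079.
x_0 = 3^3079 mod 12317 = 10358.
x_0 is neither 1 nor 12316, so continue squaring.
x_1 = 10358^2 mod 12317 = 7094.
Reached i = s−1 = 1 without hitting −1: 3 is a Miller–Rabin witness and 12317 is composite.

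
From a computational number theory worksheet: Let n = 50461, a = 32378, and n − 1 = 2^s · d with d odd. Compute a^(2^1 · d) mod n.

n − 1 = 50460 = 2^2 · 12615, so s = 2 and d = 12615.
Repeated squaring mod 50461: 32378^1 ≡ 32378, 32378^2 ≡ 7609, 32378^4 ≡ 18114, 32378^8 ≡ 19574, 32378^16 ≡ 41564, 32378^32 ≡ 33761, 32378^64 ≡ 42514, 32378^128 ≡ 28098, 32378^256 ≡ 35259, 32378^512 ≡ 39885, 32378^1024 ≡ 30200, 32378^2048 ≡ 7886, 32378^4096 ≡ 21044, 32378^8192 ≡ 4200.
12615 = 8192 + 4096 + 256 + 64 + 4 + 2 + 1, so 32378^12615 ≡ 4200·21044·35259·42514·18114·7609·32378 ≡ 50460 (mod 50461).
x_0 = 50460.
x_1 = 50460^2 mod 50461 = 1.

1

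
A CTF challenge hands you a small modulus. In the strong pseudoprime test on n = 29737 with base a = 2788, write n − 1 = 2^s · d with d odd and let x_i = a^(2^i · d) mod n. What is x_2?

n − 1 = 29736 = 2^3 · 3717, so s = 3 and d = 3717.
Repeated squaring mod 29737: 2788^1 ≡ 2788, 2788^2 ≡ 11587, 2788^4 ≡ 25751, 2788^8 ≡ 8638, 2788^16 ≡ 4911, 2788^32 ≡ 1214, 2788^64 ≡ 16683, 2788^128 ≡ 13906, 2788^256 ≡ 26862, 2788^512 ≡ 28476, 2788^1024 ≡ 14060, 2788^2048 ≡ 21761.
3717 = 2048 + 1024 + 512 + 128 + 4 + 1, so 2788^3717 ≡ 21761·14060·28476·13906·25751·2788 ≡ 2958 (mod 29737).
x_0 = 2958.
x_1 = 2958^2 mod 29737 = 7086.
x_2 = 7086^2 mod 29737 = 15340.

15340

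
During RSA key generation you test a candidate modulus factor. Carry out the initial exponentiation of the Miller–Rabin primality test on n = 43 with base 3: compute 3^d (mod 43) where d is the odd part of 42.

42

n − 1 = 42 = 2^1 · 21, so s = 1 and d = 21.
3^21 mod 43 = 42.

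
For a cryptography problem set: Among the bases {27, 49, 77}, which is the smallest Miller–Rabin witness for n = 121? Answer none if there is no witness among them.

n − 1 = 120 = 2^3 · 15, so s = 3 and d = 15.
Base 27: x_0 = 27^15 mod 121 = 1. x_0 = 1, so 27 is not a witness.
Base 49: x_0 = 49^15 mod 121 = 67. x_0 is neither 1 nor 120, so continue squaring. x_1 = 67^2 mod 121 = 12. x_2 = 12^2 mod 121 = 23. Reached i = s−1 = 2 without hitting −1: 49 is a Miller–Rabin witness and 121 is composite.
Base 77: x_0 = 77^15 mod 121 = 0. x_0 is neither 1 nor 120, so continue squaring. x_1 = 0^2 mod 121 = 0. x_2 = 0^2 mod 121 = 0. Reached i = s−1 = 2 without hitting −1: 77 is a Miller–Rabin witness and 121 is composite.
The smallest witness among the given bases is 49.

49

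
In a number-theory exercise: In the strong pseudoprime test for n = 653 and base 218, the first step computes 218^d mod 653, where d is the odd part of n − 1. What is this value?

n − 1 = 652 = 2^2 · 163, so s = 2 and d = 163.
218^163 mod 653 = 149.

149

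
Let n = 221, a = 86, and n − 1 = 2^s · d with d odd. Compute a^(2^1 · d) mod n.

n − 1 = 220 = 2^2 · 55, so s = 2 and d = 55.
x_0 = 86^55 mod 221 = 18.
x_1 = 18^2 mod 221 = 103.

103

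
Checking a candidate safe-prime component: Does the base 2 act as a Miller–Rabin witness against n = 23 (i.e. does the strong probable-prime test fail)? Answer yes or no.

no

n − 1 = 22 = 2^1 · 11, so s = 1 and d = 11.
Repeated squaring mod 23: 2^1 ≡ 2, 2^2 ≡ 4, 2^4 ≡ 16, 2^8 ≡ 3.
11 = 8 + 2 + 1, so 2^11 ≡ 3·4·2 ≡ 1 (mod 23).
x_0 = 2^11 mod 23 = 1.
x_0 = 1, so 2 is not a witness.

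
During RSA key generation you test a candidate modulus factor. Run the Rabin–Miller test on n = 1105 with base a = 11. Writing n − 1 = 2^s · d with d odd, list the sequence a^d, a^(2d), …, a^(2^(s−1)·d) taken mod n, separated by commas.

n − 1 = 1104 = 2^4 · 69, so s = 4 and d = 69.
x_0 = 11^69 mod 1105 = 996.
x_1 = 996^2 mod 1105 = 831.
x_2 = 831^2 mod 1105 = 1041.
x_3 = 1041^2 mod 1105 = 781.

996, 831, 1041, 781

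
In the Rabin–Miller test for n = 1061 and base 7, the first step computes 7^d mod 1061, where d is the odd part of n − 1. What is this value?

1

n − 1 = 1060 = 2^2 · 265, so s = 2 and d = 265.
By repeated squaring, 7^265 ≡ 1 (mod 1061).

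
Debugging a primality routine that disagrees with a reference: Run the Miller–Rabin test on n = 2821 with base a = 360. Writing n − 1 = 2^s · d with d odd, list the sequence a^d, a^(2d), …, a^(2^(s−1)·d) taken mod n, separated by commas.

1210, 1

n − 1 = 2820 = 2^2 · 705, so s = 2 and d = 705.
x_0 = 360^705 mod 2821 = 1210.
x_1 = 1210^2 mod 2821 = 1.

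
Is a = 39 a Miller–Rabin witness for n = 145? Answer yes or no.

yes

n − 1 = 144 = 2^4 · 9, so s = 4 and d = 9.
Repeated squaring mod 145: 39^1 ≡ 39, 39^2 ≡ 71, 39^4 ≡ 111, 39^8 ≡ 141.
9 = 8 + 1, so 39^9 ≡ 141·39 ≡ 134 (mod 145).
x_0 = 39^9 mod 145 = 134.
x_0 is neither 1 nor 144, so continue squaring.
x_1 = 134^2 mod 145 = 121.
x_2 = 121^2 mod 145 = 141.
x_3 = 141^2 mod 145 = 16.
Reached i = s−1 = 3 without hitting −1: 39 is a Miller–Rabin witness and 145 is composite.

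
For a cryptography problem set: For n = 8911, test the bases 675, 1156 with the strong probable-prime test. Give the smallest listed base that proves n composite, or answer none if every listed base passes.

none

n − 1 = 8910 = 2^1 · 4455, so s = 1 and d = 4455.
Base 675: x_0 = 675^4455 mod 8911 = 8910. x_0 = 8910 ≡ −1, so 675 is not a witness.
Base 1156: x_0 = 1156^4455 mod 8911 = 1. x_0 = 1, so 1156 is not a witness.
No listed base is a witness for 8911.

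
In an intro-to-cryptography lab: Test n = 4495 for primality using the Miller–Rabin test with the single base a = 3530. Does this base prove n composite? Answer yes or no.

yes

n − 1 = 4494 = 2^1 · 2247, so s = 1 and d = 2247.
Repeated squaring mod 4495: 3530^1 ≡ 3530, 3530^2 ≡ 760, 3530^4 ≡ 2240, 3530^8 ≡ 1180, 3530^16 ≡ 3445, 3530^32 ≡ 1225, 3530^64 ≡ 3790, 3530^128 ≡ 2575, 3530^256 ≡ 500, 3530^512 ≡ 2775, 3530^1024 ≡ 690, 3530^2048 ≡ 4125.
2247 = 2048 + 128 + 64 + 4 + 2 + 1, so 3530^2247 ≡ 4125·2575·3790·2240·760·3530 ≡ 3115 (mod 4495).
x_0 = 3530^2247 mod 4495 = 3115.
x_0 ∉ {1, 4494} and s = 1, so 3530 is a Miller–Rabin witness and 4495 is composite.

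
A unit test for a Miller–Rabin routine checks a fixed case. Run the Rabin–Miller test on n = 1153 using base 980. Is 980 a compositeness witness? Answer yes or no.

n − 1 = 1152 = 2^7 · 9, so s = 7 and d = 9.
x_0 = 980^9 mod 1153 = 990.
x_0 is neither 1 nor 1152, so continue squaring.
x_1 = 990^2 mod 1153 = 50.
x_2 = 50^2 mod 1153 = 194.
x_3 = 194^2 mod 1153 = 740.
x_4 = 740^2 mod 1153 = 1078.
x_5 = 1078^2 mod 1153 = 1013.
x_6 = 1013^2 mod 1153 = 1152.
x_6 ≡ −1, so 980 is not a witness.

no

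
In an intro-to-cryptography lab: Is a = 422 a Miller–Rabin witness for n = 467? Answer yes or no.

n − 1 = 466 = 2^1 · 233, so s = 1 and d = 233.
Repeated squaring mod 467: 422^1 ≡ 422, 422^2 ≡ 157, 422^4 ≡ 365, 422^8 ≡ 130, 422^16 ≡ 88, 422^32 ≡ 272, 422^64 ≡ 198, 422^128 ≡ 443.
233 = 128 + 64 + 32 + 8 + 1, so 422^233 ≡ 443·198·272·130·422 ≡ 1 (mod 467).
x_0 = 422^233 mod 467 = 1.
x_0 = 1, so 422 is not a witness.

no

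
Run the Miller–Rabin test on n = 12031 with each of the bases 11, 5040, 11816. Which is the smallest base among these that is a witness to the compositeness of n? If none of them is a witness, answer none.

n − 1 = 12030 = 2^1 · 6015, so s = 1 and d = 6015.
Base 11: x_0 = 11^6015 mod 12031 = 9809. x_0 ∉ {1, 12030} and s = 1, so 11 is a Miller–Rabin witness and 12031 is composite.
Base 5040: x_0 = 5040^6015 mod 12031 = 5384. x_0 ∉ {1, 12030} and s = 1, so 5040 is a Miller–Rabin witness and 12031 is composite.
Base 11816: x_0 = 11816^6015 mod 12031 = 1557. x_0 ∉ {1, 12030} and s = 1, so 11816 is a Miller–Rabin witness and 12031 is composite.
The smallest witness among the given bases is 11.

11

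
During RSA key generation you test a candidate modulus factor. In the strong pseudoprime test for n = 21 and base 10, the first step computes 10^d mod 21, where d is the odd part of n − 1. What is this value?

19

n − 1 = 20 = 2^2 · 5, so s = 2 and d = 5.
By repeated squaring, 10^5 ≡ 19 (mod 21).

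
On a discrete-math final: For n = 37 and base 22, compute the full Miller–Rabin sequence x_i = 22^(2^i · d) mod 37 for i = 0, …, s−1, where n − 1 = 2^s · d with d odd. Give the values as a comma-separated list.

6, 36

n − 1 = 36 = 2^2 · 9, so s = 2 and d = 9.
x_0 = 22^9 mod 37 = 6.
x_1 = 6^2 mod 37 = 36.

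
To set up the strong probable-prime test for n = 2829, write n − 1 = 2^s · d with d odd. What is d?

Halving: 2828 → 1414 → 707; 707 is odd.
So 2828 = 2^2 · 707.

707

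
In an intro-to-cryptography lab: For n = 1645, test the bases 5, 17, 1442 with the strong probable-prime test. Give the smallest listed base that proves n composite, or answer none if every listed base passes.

5

n − 1 = 1644 = 2^2 · 411, so s = 2 and d = 411.
Base 5: x_0 = 5^411 mod 1645 = 1595. x_0 is neither 1 nor 1644, so continue squaring. x_1 = 1595^2 mod 1645 = 855. Reached i = s−1 = 1 without hitting −1: 5 is a Miller–Rabin witness and 1645 is composite.
Base 17: x_0 = 17^411 mod 1645 = 643. x_0 is neither 1 nor 1644, so continue squaring. x_1 = 643^2 mod 1645 = 554. Reached i = s−1 = 1 without hitting −1: 17 is a Miller–Rabin witness and 1645 is composite.
Base 1442: x_0 = 1442^411 mod 1645 = 1008. x_0 is neither 1 nor 1644, so continue squaring. x_1 = 1008^2 mod 1645 = 1099. Reached i = s−1 = 1 without hitting −1: 1442 is a Miller–Rabin witness and 1645 is composite.
The smallest witness among the given bases is 5.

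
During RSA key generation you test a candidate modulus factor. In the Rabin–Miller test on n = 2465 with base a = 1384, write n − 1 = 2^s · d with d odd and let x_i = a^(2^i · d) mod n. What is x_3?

n − 1 = 2464 = 2^5 · 77, so s = 5 and d = 77.
x_0 = 1384^77 mod 2465 = 1264.
x_1 = 1264^2 mod 2465 = 376.
x_2 = 376^2 mod 2465 = 871.
x_3 = 871^2 mod 2465 = 1886.

1886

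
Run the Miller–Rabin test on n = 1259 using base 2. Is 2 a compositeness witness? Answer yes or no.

no

n − 1 = 1258 = 2^1 · 629, so s = 1 and d = 629.
Repeated squaring mod 1259: 2^1 ≡ 2, 2^2 ≡ 4, 2^4 ≡ 16, 2^8 ≡ 256, 2^16 ≡ 68, 2^32 ≡ 847, 2^64 ≡ 1038, 2^128 ≡ 999, 2^256 ≡ 873, 2^512 ≡ 434.
629 = 512 + 64 + 32 + 16 + 4 + 1, so 2^629 ≡ 434·1038·847·68·16·2 ≡ 1258 (mod 1259).
x_0 = 2^629 mod 1259 = 1258.
x_0 = 1258 ≡ −1, so 2 is not a witness.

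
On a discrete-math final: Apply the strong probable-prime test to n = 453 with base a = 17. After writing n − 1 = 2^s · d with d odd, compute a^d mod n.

n − 1 = 452 = 2^2 · 113, so s = 2 and d = 113.
By repeated squaring, 17^113 ≡ 116 (mod 453).

116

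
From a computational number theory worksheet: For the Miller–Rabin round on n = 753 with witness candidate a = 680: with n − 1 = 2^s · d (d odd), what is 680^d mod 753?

362

n − 1 = 752 = 2^4 · 47, so s = 4 and d = 47.
680^47 mod 753 = 362.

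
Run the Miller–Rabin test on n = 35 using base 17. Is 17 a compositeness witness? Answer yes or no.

n − 1 = 34 = 2^1 · 17, so s = 1 and d = 17.
Repeated squaring mod 35: 17^1 ≡ 17, 17^2 ≡ 9, 17^4 ≡ 11, 17^8 ≡ 16, 17^16 ≡ 11.
17 = 16 + 1, so 17^17 ≡ 11·17 ≡ 12 (mod 35).
x_0 = 17^17 mod 35 = 12.
x_0 ∉ {1, 34} and s = 1, so 17 is a Miller–Rabin witness and 35 is composite.

yes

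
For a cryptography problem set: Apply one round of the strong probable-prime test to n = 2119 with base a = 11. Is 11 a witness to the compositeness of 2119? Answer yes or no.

n − 1 = 2118 = 2^1 · 1059, so s = 1 and d = 1059.
Repeated squaring mod 2119: 11^1 ≡ 11, 11^2 ≡ 121, 11^4 ≡ 1927, 11^8 ≡ 841, 11^16 ≡ 1654, 11^32 ≡ 87, 11^64 ≡ 1212, 11^128 ≡ 477, 11^256 ≡ 796, 11^512 ≡ 35, 11^1024 ≡ 1225.
1059 = 1024 + 32 + 2 + 1, so 11^1059 ≡ 1225·87·121·11 ≡ 1227 (mod 2119).
x_0 = 11^1059 mod 2119 = 1227.
x_0 ∉ {1, 2118} and s = 1, so 11 is a Miller–Rabin witness and 2119 is composite.

yes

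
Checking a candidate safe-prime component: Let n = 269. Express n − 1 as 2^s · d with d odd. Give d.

Halving: 268 → 134 → 67; 67 is odd.
So 268 = 2^2 · 67.

67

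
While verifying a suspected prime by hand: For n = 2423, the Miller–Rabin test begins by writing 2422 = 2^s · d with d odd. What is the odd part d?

1211

Halving: 2422 → 1211; 1211 is odd.
So 2422 = 2^1 · 1211.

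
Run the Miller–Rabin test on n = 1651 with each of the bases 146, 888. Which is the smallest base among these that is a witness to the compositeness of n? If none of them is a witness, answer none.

n − 1 = 1650 = 2^1 · 825, so s = 1 and d = 825.
Base 146: x_0 = 146^825 mod 1651 = 1. x_0 = 1, so 146 is not a witness.
Base 888: x_0 = 888^825 mod 1651 = 1650. x_0 = 1650 ≡ −1, so 888 is not a witness.
No listed base is a witness for 1651.

none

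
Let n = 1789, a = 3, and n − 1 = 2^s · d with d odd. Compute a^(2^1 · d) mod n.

n − 1 = 1788 = 2^2 · 447, so s = 2 and d = 447.
x_0 = 3^447 mod 1789 = 1788.
x_1 = 1788^2 mod 1789 = 1.

1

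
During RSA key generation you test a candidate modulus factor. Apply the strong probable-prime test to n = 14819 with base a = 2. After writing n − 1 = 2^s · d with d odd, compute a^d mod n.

n − 1 = 14818 = 2^1 · 7409, so s = 1 and d = 7409.
2^7409 mod 14819 = 4603.

4603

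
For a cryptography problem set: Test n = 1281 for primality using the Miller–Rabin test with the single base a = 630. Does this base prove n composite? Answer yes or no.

yes

n − 1 = 1280 = 2^8 · 5, so s = 8 and d = 5.
x_0 = 630^5 mod 1281 = 672.
x_0 is neither 1 nor 1280, so continue squaring.
x_1 = 672^2 mod 1281 = 672.
x_2 = 672^2 mod 1281 = 672.
x_3 = 672^2 mod 1281 = 672.
x_4 = 672^2 mod 1281 = 672.
x_5 = 672^2 mod 1281 = 672.
x_6 = 672^2 mod 1281 = 672.
x_7 = 672^2 mod 1281 = 672.
Reached i = s−1 = 7 without hitting −1: 630 is a Miller–Rabin witness and 1281 is composite.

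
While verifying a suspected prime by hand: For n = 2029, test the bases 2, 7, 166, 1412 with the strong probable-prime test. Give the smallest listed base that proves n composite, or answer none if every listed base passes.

none

n − 1 = 2028 = 2^2 · 507, so s = 2 and d = 507.
Base 2: x_0 = 2^507 mod 2029 = 992. x_0 is neither 1 nor 2028, so continue squaring. x_1 = 992^2 mod 2029 = 2028. x_1 ≡ −1, so 2 is not a witness.
Base 7: x_0 = 7^507 mod 2029 = 992. x_0 is neither 1 nor 2028, so continue squaring. x_1 = 992^2 mod 2029 = 2028. x_1 ≡ −1, so 7 is not a witness.
Base 166: x_0 = 166^507 mod 2029 = 1037. x_0 is neither 1 nor 2028, so continue squaring. x_1 = 1037^2 mod 2029 = 2028. x_1 ≡ −1, so 166 is not a witness.
Base 1412: x_0 = 1412^507 mod 2029 = 992. x_0 is neither 1 nor 2028, so continue squaring. x_1 = 992^2 mod 2029 = 2028. x_1 ≡ −1, so 1412 is not a witness.
No listed base is a witness for 2029.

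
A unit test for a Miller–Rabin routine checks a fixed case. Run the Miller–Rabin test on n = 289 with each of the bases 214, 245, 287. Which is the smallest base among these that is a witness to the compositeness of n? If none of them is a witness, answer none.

245

n − 1 = 288 = 2^5 · 9, so s = 5 and d = 9.
Base 214: x_0 = 214^9 mod 289 = 75. x_0 is neither 1 nor 288, so continue squaring. x_1 = 75^2 mod 289 = 134. x_2 = 134^2 mod 289 = 38. x_3 = 38^2 mod 289 = 288. x_3 ≡ −1, so 214 is not a witness.
Base 245: x_0 = 245^9 mod 289 = 129. x_0 is neither 1 nor 288, so continue squaring. x_1 = 129^2 mod 289 = 168. x_2 = 168^2 mod 289 = 191. x_3 = 191^2 mod 289 = 67. x_4 = 67^2 mod 289 = 154. Reached i = s−1 = 4 without hitting −1: 245 is a Miller–Rabin witness and 289 is composite.
Base 287: x_0 = 287^9 mod 289 = 66. x_0 is neither 1 nor 288, so continue squaring. x_1 = 66^2 mod 289 = 21. x_2 = 21^2 mod 289 = 152. x_3 = 152^2 mod 289 = 273. x_4 = 273^2 mod 289 = 256. Reached i = s−1 = 4 without hitting −1: 287 is a Miller–Rabin witness and 289 is composite.
The smallest witness among the given bases is 245.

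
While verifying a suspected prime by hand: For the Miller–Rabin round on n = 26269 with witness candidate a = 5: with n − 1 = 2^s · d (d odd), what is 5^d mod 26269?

n − 1 = 26268 = 2^2 · 6567, so s = 2 and d = 6567.
5^6567 mod 26269 = 12573.

12573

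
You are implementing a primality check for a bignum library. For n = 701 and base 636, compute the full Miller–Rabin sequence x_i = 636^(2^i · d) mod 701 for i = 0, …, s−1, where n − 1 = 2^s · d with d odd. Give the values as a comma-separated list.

n − 1 = 700 = 2^2 · 175, so s = 2 and d = 175.
x_0 = 636^175 mod 701 = 1.
x_1 = 1^2 mod 701 = 1.

1, 1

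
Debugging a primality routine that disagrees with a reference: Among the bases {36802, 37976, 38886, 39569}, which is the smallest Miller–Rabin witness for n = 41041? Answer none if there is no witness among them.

none

n − 1 = 41040 = 2^4 · 2565, so s = 4 and d = 2565.
Base 36802: x_0 = 36802^2565 mod 41041 = 41040. x_0 = 41040 ≡ −1, so 36802 is not a witness.
Base 37976: x_0 = 37976^2565 mod 41041 = 1. x_0 = 1, so 37976 is not a witness.
Base 38886: x_0 = 38886^2565 mod 41041 = 1. x_0 = 1, so 38886 is not a witness.
Base 39569: x_0 = 39569^2565 mod 41041 = 41040. x_0 = 41040 ≡ −1, so 39569 is not a witness.
No listed base is a witness for 41041.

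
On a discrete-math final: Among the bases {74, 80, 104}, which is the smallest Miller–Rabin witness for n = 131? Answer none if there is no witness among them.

n − 1 = 130 = 2^1 · 65, so s = 1 and d = 65.
Base 74: x_0 = 74^65 mod 131 = 1. x_0 = 1, so 74 is not a witness.
Base 80: x_0 = 80^65 mod 131 = 1. x_0 = 1, so 80 is not a witness.
Base 104: x_0 = 104^65 mod 131 = 130. x_0 = 130 ≡ −1, so 104 is not a witness.
No listed base is a witness for 131.

none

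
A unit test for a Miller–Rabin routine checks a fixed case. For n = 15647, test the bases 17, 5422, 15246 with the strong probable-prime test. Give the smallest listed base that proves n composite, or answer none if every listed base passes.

none

n − 1 = 15646 = 2^1 · 7823, so s = 1 and d = 7823.
Base 17: x_0 = 17^7823 mod 15647 = 15646. x_0 = 15646 ≡ −1, so 17 is not a witness.
Base 5422: x_0 = 5422^7823 mod 15647 = 1. x_0 = 1, so 5422 is not a witness.
Base 15246: x_0 = 15246^7823 mod 15647 = 15646. x_0 = 15646 ≡ −1, so 15246 is not a witness.
No listed base is a witness for 15647.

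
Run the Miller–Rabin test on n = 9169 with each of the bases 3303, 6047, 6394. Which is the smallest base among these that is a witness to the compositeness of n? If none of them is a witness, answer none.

3303

n − 1 = 9168 = 2^4 · 573, so s = 4 and d = 573.
Base 3303: x_0 = 3303^573 mod 9169 = 1766. x_0 is neither 1 nor 9168, so continue squaring. x_1 = 1766^2 mod 9169 = 1296. x_2 = 1296^2 mod 9169 = 1689. x_3 = 1689^2 mod 9169 = 1162. Reached i = s−1 = 3 without hitting −1: 3303 is a Miller–Rabin witness and 9169 is composite.
Base 6047: x_0 = 6047^573 mod 9169 = 8909. x_0 is neither 1 nor 9168, so continue squaring. x_1 = 8909^2 mod 9169 = 3417. x_2 = 3417^2 mod 9169 = 3752. x_3 = 3752^2 mod 9169 = 3089. Reached i = s−1 = 3 without hitting −1: 6047 is a Miller–Rabin witness and 9169 is composite.
Base 6394: x_0 = 6394^573 mod 9169 = 8196. x_0 is neither 1 nor 9168, so continue squaring. x_1 = 8196^2 mod 9169 = 2322. x_2 = 2322^2 mod 9169 = 312. x_3 = 312^2 mod 9169 = 5654. Reached i = s−1 = 3 without hitting −1: 6394 is a Miller–Rabin witness and 9169 is composite.
The smallest witness among the given bases is 3303.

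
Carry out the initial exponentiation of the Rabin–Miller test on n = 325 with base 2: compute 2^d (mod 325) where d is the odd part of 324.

252

n − 1 = 324 = 2^2 · 81, so s = 2 and d = 81.
2^81 mod 325 = 252.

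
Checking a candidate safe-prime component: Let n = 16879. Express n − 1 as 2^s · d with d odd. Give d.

Halving: 16878 → 8439; 8439 is odd.
So 16878 = 2^1 · 8439.

8439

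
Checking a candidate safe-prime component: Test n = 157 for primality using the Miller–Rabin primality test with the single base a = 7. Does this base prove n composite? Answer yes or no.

no

n − 1 = 156 = 2^2 · 39, so s = 2 and d = 39.
x_0 = 7^39 mod 157 = 28.
x_0 is neither 1 nor 156, so continue squaring.
x_1 = 28^2 mod 157 = 156.
x_1 ≡ −1, so 7 is not a witness.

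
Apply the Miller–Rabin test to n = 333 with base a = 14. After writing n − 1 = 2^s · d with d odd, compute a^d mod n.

n − 1 = 332 = 2^2 · 83, so s = 2 and d = 83.
14^83 mod 333 = 119.

119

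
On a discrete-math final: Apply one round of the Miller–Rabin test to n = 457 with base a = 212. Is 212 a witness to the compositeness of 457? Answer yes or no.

n − 1 = 456 = 2^3 · 57, so s = 3 and d = 57.
Repeated squaring mod 457: 212^1 ≡ 212, 212^2 ≡ 158, 212^4 ≡ 286, 212^8 ≡ 450, 212^16 ≡ 49, 212^32 ≡ 116.
57 = 32 + 16 + 8 + 1, so 212^57 ≡ 116·49·450·212 ≡ 250 (mod 457).
x_0 = 212^57 mod 457 = 250.
x_0 is neither 1 nor 456, so continue squaring.
x_1 = 250^2 mod 457 = 348.
x_2 = 348^2 mod 457 = 456.
x_2 ≡ −1, so 212 is not a witness.

no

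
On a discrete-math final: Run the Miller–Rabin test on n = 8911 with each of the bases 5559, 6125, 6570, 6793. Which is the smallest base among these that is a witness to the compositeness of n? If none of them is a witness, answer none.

n − 1 = 8910 = 2^1 · 4455, so s = 1 and d = 4455.
Base 5559: x_0 = 5559^4455 mod 8911 = 1. x_0 = 1, so 5559 is not a witness.
Base 6125: x_0 = 6125^4455 mod 8911 = 1540. x_0 ∉ {1, 8910} and s = 1, so 6125 is a Miller–Rabin witness and 8911 is composite.
Base 6570: x_0 = 6570^4455 mod 8911 = 6098. x_0 ∉ {1, 8910} and s = 1, so 6570 is a Miller–Rabin witness and 8911 is composite.
Base 6793: x_0 = 6793^4455 mod 8911 = 8644. x_0 ∉ {1, 8910} and s = 1, so 6793 is a Miller–Rabin witness and 8911 is composite.
The smallest witness among the given bases is 6125.

6125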